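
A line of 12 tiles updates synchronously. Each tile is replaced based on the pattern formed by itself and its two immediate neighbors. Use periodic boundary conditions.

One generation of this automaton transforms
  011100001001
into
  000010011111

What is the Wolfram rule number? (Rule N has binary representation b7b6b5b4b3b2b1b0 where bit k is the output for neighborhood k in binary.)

position 2: 111 → 0  (bit 7 = 0)
position 3: 110 → 0  (bit 6 = 0)
position 0: 101 → 0  (bit 5 = 0)
position 4: 100 → 1  (bit 4 = 1)
position 1: 011 → 0  (bit 3 = 0)
position 8: 010 → 1  (bit 2 = 1)
position 7: 001 → 1  (bit 1 = 1)
position 5: 000 → 0  (bit 0 = 0)
bits b7..b0 = 00010110 = 22

22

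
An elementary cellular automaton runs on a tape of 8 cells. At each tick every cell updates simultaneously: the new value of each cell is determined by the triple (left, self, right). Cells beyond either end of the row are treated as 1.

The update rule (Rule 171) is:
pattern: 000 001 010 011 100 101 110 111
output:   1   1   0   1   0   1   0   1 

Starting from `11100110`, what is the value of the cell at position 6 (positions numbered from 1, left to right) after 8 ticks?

1

tick 1: 11001101
tick 2: 10011011
tick 3: 00110111
tick 4: 01101111
tick 5: 11011111
tick 6: 10111111
tick 7: 01111111
tick 8: 11111111
position 6 holds 1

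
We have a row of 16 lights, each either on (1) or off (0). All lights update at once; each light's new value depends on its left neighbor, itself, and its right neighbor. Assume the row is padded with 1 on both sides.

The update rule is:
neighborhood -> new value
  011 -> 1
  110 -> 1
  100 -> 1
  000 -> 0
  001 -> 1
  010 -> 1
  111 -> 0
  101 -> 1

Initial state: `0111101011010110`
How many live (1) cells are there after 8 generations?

1100111111111111
0111100000000000
1100110000000001
0111111000000011
1100001100000110
0110011110001111
1111110011011000
0000011111111101
count of 1: 10

10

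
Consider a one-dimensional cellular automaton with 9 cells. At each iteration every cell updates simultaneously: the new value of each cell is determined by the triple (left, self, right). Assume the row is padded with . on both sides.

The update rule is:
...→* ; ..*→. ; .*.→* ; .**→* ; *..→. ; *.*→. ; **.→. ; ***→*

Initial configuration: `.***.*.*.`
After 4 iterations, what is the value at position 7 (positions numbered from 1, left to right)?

.

iteration 1: .**..*.*.
iteration 2: .*...*.*.
iteration 3: .*.*.*.*.
iteration 4: .*.*.*.*.
position 7 holds .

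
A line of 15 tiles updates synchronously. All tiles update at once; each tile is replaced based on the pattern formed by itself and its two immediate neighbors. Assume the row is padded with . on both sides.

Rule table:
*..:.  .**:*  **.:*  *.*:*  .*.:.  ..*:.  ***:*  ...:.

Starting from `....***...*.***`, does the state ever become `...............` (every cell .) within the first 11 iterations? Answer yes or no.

....***....****
....***....****  (fixed point — unchanged through iteration 11)
iteration 11 is ....***....****, still not uniform .

no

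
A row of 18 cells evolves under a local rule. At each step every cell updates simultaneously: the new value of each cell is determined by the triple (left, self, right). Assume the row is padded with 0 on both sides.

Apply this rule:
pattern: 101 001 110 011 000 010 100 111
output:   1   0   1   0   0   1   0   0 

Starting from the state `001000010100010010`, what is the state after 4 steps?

001000000100010010

001000011100010010
001000000100010010
001000000100010010  (fixed point — unchanged through step 4)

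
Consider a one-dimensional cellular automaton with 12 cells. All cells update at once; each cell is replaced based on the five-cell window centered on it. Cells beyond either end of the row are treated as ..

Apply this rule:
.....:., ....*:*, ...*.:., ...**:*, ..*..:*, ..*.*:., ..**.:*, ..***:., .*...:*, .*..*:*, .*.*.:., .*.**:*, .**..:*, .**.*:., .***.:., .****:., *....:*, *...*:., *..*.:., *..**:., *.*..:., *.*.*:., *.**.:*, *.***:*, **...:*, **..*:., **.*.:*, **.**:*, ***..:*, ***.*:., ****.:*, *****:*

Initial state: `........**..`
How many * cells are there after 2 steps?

6

......******
....**..****
count of *: 6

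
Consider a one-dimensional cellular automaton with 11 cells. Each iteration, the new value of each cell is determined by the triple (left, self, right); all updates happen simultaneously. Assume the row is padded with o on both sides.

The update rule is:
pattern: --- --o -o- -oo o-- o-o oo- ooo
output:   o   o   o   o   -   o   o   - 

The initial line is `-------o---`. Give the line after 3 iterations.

-ooooooo-oo
oo-----ooo-
-o-ooooo-oo

-o-ooooo-oo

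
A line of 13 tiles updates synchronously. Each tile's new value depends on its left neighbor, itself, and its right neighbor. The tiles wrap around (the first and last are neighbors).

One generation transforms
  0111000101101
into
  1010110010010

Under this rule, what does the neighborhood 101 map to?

1

At position 0 the neighborhood is 101; the next row has 1 there.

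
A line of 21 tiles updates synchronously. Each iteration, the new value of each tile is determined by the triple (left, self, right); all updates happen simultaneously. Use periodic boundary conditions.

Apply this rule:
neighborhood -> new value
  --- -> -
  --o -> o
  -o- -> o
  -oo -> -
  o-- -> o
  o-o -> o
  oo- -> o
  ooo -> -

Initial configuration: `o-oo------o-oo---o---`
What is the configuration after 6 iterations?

o-oo-oo-ooo-oo--oo--o

oo-oo----ooo-oo-ooo-o
-oo-oo--o--oo-oo--oo-
o-oo-oooooo-oo-ooo-oo
oo-oo-----oo-oo--oo--
-oo-oo---o-oo-ooo-ooo
o-oo-oo-ooo-oo--oo--o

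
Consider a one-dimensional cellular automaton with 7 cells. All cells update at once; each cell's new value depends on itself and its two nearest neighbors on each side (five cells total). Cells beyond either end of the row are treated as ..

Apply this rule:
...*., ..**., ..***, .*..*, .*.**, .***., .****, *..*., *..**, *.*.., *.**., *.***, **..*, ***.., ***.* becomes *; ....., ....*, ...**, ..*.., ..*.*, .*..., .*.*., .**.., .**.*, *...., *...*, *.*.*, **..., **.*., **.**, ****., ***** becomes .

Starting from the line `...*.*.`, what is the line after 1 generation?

..*..*.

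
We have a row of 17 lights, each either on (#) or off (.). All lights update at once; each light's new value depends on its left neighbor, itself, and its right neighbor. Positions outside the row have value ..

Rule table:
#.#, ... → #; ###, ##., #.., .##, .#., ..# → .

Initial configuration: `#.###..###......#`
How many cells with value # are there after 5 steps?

.#.........####..
...#######......#
##.........####..
...#######......#  (repeats step 2; period 2)
step 5: ##.........####..
count of #: 6

6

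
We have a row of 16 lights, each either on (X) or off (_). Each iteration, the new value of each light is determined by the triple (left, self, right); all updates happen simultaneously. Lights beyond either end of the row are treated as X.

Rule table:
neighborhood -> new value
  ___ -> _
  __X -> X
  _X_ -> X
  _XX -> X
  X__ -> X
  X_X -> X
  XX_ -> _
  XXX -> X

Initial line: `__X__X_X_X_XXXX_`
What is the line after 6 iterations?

XXXXXXXXXXXXXX_X
XXXXXXXXXXXXX_XX
XXXXXXXXXXXX_XXX
XXXXXXXXXXX_XXXX
XXXXXXXXXX_XXXXX
XXXXXXXXX_XXXXXX

XXXXXXXXX_XXXXXX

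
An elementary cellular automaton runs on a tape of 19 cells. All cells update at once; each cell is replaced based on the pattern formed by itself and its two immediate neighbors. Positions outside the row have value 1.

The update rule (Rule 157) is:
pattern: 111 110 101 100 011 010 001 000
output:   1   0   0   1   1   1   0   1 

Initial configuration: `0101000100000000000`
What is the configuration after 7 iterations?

0101110111111111110
0101100111111111100
0101010111111111010
0101010111111110010
0101010111111101010
0101010111111001010
0101010111110101010

0101010111110101010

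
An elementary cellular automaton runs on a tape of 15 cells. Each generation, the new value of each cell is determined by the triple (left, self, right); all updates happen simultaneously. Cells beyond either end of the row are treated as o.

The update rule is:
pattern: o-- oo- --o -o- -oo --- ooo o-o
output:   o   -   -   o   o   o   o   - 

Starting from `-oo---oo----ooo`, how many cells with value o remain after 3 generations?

9

-o-oo-o-ooo-ooo
-o-o--o-oo--ooo
-o-oo-o-o-o-ooo
count of o: 9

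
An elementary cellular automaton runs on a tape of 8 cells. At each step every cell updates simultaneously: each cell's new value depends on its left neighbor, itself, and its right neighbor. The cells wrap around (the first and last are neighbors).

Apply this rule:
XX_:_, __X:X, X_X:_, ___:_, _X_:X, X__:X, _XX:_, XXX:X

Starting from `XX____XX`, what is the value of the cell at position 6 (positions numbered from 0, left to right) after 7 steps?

X_X__X_X
__XXXX__
_X_XX_X_
XX____XX  (repeats step 0; period 4)
step 7: _X_XX_X_
position 6 holds X

X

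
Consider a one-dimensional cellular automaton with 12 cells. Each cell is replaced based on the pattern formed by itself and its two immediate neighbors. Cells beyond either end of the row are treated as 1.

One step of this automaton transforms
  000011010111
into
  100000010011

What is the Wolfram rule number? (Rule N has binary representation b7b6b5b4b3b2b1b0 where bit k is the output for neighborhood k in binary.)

148

position 10: 111 → 1  (bit 7 = 1)
position 5: 110 → 0  (bit 6 = 0)
position 6: 101 → 0  (bit 5 = 0)
position 0: 100 → 1  (bit 4 = 1)
position 4: 011 → 0  (bit 3 = 0)
position 7: 010 → 1  (bit 2 = 1)
position 3: 001 → 0  (bit 1 = 0)
position 1: 000 → 0  (bit 0 = 0)
bits b7..b0 = 10010100 = 148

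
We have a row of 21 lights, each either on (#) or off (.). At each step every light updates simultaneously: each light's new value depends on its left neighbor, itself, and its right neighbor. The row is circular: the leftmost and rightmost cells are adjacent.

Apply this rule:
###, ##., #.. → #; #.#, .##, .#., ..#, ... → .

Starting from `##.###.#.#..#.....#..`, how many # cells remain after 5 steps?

6

step 1: .#..##....#..#.....#.
step 2: ..#..##....#..#.....#
step 3: #..#..##....#..#.....
step 4: .#..#..##....#..#....
step 5: ..#..#..##....#..#...
count of #: 6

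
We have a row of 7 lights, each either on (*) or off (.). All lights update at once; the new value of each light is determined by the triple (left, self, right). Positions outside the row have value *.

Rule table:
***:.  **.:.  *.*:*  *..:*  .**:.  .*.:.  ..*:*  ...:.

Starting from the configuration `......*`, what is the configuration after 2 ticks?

*....*.
.*..*.*

.*..*.*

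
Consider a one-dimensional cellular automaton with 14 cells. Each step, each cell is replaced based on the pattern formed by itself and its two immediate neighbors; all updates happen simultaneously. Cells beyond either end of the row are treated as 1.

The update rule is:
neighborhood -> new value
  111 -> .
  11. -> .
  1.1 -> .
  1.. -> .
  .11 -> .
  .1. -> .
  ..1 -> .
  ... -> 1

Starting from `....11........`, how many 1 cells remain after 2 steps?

.11....111111.
....11........
count of 1: 2

2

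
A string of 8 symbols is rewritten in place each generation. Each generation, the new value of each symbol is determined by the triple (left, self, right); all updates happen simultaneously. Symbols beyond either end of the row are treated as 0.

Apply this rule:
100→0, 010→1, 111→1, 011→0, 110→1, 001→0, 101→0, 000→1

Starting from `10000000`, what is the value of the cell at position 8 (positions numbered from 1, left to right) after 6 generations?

1

10111111
10011111
10001111
10100111
10100011
10101001
position 8 holds 1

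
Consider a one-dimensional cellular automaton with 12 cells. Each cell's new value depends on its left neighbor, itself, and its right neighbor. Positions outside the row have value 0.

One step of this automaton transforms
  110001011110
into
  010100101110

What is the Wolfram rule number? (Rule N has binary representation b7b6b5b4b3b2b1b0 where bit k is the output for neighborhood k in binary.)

position 8: 111 → 1  (bit 7 = 1)
position 1: 110 → 1  (bit 6 = 1)
position 6: 101 → 1  (bit 5 = 1)
position 2: 100 → 0  (bit 4 = 0)
position 0: 011 → 0  (bit 3 = 0)
position 5: 010 → 0  (bit 2 = 0)
position 4: 001 → 0  (bit 1 = 0)
position 3: 000 → 1  (bit 0 = 1)
bits b7..b0 = 11100001 = 225

225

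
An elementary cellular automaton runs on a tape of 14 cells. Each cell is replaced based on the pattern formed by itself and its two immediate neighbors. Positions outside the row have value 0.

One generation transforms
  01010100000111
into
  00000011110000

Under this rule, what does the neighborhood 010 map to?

0

At position 1 the neighborhood is 010; the next row has 0 there.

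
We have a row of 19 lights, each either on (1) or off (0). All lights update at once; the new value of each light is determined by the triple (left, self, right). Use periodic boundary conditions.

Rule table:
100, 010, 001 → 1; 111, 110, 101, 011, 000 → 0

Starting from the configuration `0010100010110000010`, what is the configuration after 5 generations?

0110110110001000111
0000000001011101000
0000000011000001100
0000000100100010010
0000001111110111111

0000001111110111111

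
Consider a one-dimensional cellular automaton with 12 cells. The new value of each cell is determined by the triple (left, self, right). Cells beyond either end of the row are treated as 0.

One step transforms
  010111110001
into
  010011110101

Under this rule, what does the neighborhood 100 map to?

At position 8 the neighborhood is 100; the next row has 0 there.

0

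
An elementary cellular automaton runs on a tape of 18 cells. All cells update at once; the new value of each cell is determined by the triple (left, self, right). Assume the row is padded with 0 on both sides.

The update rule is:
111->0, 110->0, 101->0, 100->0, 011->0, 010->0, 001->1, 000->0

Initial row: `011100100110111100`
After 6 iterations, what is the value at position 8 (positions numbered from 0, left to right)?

0

100001001000000000
000010010000000000
000100100000000000
001001000000000000
010010000000000000
100100000000000000
position 8 holds 0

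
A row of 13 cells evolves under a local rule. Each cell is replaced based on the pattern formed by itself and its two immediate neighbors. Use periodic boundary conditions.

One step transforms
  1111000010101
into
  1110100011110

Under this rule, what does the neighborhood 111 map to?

1

At position 0 the neighborhood is 111; the next row has 1 there.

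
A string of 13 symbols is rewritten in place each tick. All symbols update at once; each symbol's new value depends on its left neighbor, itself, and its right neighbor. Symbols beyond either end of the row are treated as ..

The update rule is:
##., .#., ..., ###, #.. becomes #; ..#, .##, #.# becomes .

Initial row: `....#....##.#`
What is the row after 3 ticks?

###.####..#.#
.##..####.#.#
..##..###.#.#

..##..###.#.#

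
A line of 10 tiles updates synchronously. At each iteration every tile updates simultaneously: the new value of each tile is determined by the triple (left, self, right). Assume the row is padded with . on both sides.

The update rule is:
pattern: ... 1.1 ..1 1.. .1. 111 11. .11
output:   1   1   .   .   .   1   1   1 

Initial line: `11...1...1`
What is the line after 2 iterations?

111..1...1

iteration 1: 11.1...1..
iteration 2: 111..1...1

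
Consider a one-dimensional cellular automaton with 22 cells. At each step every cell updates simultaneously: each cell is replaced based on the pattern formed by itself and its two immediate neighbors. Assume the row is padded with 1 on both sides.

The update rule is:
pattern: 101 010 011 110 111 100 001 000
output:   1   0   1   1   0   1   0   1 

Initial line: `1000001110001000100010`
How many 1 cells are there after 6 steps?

1111101011100110011001
0000110110110111011101
1110111111111101110111
0011100000000111011100
1010111111110101110110
1101100000011011011111
count of 1: 13

13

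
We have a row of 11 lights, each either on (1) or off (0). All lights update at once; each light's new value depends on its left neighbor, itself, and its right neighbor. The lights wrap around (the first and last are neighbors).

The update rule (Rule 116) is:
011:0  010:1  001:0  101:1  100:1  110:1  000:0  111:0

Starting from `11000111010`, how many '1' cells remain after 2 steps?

01100001111
10110000001
count of 1: 4

4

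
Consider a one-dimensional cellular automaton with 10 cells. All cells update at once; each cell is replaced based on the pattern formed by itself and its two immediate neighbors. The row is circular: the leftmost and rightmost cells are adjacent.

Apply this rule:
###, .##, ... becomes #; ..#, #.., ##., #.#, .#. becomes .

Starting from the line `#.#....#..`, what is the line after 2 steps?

....##....
###.#..###

###.#..###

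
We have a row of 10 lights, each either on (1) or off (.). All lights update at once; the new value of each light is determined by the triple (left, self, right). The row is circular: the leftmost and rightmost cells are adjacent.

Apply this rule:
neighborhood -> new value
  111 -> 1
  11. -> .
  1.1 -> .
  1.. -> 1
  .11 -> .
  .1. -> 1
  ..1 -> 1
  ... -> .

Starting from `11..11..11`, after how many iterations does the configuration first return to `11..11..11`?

6

1.11..11.1
....11....
...1..1...
..111111..
.1.1111.1.
11..11..11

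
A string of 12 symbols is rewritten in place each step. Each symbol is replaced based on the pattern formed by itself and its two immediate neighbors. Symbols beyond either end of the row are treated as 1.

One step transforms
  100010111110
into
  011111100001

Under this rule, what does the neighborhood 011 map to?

At position 6 the neighborhood is 011; the next row has 1 there.

1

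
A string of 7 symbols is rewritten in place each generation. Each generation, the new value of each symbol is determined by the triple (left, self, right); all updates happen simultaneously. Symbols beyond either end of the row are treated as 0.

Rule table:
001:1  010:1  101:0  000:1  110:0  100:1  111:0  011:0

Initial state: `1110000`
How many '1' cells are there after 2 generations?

0001111
1110000
count of 1: 3

3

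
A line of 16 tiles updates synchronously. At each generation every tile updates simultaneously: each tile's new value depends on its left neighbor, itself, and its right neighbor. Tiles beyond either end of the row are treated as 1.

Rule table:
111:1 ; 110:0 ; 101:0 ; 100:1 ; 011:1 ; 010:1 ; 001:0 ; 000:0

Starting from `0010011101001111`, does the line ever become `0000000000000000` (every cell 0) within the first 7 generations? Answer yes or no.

no

1011011001101111
0010010101001111
1011010101101111
0010010101001111  (repeats generation 2; period 2)
generation 7: 1011010101101111
generation 7 is 1011010101101111, still not uniform 0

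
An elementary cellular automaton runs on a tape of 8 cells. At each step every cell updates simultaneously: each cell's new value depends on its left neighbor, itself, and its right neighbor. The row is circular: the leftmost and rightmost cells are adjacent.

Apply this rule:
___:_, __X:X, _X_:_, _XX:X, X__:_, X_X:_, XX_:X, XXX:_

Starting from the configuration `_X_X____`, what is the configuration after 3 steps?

step 1: X_______
step 2: _______X
step 3: ______X_

______X_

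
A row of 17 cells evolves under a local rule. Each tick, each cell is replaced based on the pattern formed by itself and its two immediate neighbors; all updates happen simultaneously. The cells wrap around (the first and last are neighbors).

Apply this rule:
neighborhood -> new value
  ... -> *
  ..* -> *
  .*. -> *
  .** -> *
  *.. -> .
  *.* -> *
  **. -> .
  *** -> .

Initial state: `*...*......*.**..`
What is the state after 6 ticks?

tick 1: *.***.********..*
tick 2: .**..**........**
tick 3: **..**..********.
tick 4: *..**..**.......*
tick 5: ..**..**..*******
tick 6: .**..**..**......

.**..**..**......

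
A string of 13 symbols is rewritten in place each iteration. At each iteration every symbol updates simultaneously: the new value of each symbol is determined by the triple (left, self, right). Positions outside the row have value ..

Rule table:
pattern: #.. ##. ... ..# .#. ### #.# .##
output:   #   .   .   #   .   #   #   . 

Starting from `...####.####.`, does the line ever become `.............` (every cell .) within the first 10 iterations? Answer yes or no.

no

iteration 1: ..#.##.#.##.#
iteration 2: .#.#..#.#..#.
iteration 3: #.#.##.#.##.#
iteration 4: .#.#..#.#..#.  (repeats iteration 2; period 2)
iteration 10: .#.#..#.#..#.
iteration 10 is .#.#..#.#..#., still not uniform .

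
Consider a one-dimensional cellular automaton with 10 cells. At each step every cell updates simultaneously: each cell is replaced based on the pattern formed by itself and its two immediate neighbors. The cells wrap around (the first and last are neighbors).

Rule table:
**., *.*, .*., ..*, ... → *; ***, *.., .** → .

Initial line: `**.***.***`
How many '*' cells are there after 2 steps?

step 1: .**..**...
step 2: *.*.*.*.**
count of *: 6

6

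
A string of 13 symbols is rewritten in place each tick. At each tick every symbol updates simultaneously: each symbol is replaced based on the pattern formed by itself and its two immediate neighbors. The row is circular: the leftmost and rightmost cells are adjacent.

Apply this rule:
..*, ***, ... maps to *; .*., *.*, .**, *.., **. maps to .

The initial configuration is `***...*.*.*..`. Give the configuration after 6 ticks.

.*..**......*
...*...*****.
***..**.***..
.*..*....*..*
...*..***..*.
***..*.*..*..

***..*.*..*..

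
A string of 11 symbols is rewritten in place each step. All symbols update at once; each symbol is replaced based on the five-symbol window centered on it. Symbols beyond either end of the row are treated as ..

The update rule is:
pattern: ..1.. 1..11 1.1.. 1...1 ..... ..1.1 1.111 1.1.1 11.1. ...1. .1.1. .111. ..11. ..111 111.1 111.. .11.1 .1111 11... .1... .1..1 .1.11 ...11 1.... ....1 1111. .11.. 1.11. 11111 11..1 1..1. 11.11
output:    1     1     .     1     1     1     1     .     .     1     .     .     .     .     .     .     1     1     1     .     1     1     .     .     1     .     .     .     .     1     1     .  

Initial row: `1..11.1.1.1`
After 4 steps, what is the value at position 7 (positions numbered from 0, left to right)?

1

step 1: 111.1......
step 2: .......1111
step 3: 111111..1..
step 4: .1....111..
position 7 holds 1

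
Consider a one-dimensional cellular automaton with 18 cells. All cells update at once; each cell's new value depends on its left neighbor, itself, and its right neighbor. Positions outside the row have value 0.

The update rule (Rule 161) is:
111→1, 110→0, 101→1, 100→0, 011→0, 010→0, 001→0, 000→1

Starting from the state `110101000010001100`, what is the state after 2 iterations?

100100000010001100

001010011000100001
100100000010001100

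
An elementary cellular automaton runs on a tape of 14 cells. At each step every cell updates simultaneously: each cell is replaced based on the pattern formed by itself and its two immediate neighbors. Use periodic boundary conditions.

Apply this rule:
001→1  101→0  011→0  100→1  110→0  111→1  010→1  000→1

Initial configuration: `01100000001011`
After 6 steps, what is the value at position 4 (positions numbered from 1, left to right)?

1

00011111111000
11101111110111
11000111100011
10111011011101
00010000001000
11111111111111
position 4 holds 1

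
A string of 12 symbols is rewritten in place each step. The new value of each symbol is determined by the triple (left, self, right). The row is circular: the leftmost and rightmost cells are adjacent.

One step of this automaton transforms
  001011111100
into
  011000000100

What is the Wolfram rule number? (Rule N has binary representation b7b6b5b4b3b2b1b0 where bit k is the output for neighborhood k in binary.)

70

position 5: 111 → 0  (bit 7 = 0)
position 9: 110 → 1  (bit 6 = 1)
position 3: 101 → 0  (bit 5 = 0)
position 10: 100 → 0  (bit 4 = 0)
position 4: 011 → 0  (bit 3 = 0)
position 2: 010 → 1  (bit 2 = 1)
position 1: 001 → 1  (bit 1 = 1)
position 0: 000 → 0  (bit 0 = 0)
bits b7..b0 = 01000110 = 70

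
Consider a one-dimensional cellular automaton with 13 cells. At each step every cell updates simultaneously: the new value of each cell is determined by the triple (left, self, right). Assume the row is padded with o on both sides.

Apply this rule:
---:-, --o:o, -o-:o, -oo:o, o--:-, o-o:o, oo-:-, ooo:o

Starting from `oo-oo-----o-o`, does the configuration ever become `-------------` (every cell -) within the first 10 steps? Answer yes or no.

no

o-oo-----oooo
-oo-----ooooo
oo-----oooooo
o-----ooooooo
-----oooooooo
----ooooooooo
---oooooooooo
--ooooooooooo
-oooooooooooo
ooooooooooooo
step 10 is ooooooooooooo, still not uniform -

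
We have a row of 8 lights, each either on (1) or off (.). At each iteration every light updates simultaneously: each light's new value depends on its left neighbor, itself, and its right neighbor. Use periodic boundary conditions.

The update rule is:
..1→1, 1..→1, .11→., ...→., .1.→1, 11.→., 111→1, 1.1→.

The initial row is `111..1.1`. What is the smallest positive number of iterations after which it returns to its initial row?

4

11.111..
....1.11
1..11...
111..1.1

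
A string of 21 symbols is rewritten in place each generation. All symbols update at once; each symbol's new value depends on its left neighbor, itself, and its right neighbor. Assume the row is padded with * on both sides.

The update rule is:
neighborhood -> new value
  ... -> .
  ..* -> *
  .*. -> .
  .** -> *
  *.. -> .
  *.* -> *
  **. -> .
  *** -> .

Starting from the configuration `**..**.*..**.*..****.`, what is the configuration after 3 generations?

...**.*..**.*..**...*
..**.*..**.*..**...**
.**.*..**.*..**...**.

.**.*..**.*..**...**.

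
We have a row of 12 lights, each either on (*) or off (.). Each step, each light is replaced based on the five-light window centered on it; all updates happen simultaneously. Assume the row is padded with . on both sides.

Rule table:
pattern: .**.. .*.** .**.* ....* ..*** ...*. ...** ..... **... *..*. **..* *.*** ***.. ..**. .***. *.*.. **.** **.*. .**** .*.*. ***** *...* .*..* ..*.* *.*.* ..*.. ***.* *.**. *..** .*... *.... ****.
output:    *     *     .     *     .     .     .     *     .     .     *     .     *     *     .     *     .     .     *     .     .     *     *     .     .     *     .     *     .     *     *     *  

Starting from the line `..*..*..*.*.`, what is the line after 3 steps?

*.**.**...**
.**..**.*.**
.***.*...***

.***.*...***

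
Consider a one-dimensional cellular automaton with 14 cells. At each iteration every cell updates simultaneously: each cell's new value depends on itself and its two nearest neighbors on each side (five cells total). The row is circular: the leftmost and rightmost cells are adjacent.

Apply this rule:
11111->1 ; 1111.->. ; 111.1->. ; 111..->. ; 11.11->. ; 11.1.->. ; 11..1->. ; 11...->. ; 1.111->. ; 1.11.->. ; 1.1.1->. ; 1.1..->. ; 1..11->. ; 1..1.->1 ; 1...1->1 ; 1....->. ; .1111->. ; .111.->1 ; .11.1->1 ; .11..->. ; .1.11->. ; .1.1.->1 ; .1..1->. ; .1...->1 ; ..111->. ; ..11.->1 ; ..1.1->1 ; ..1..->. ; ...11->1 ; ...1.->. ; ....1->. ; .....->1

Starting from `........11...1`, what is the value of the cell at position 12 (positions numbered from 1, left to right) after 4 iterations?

1.1111.11..1..
1.........1..1
...11111.....1
111..1....1...
position 12 holds .

.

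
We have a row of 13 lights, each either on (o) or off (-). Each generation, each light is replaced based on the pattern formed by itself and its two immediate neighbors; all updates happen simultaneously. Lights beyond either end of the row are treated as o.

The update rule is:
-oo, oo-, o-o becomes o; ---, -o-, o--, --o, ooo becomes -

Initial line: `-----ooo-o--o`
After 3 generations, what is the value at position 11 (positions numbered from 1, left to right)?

-

-----o-oo---o
------ooo---o
------o-o---o
position 11 holds -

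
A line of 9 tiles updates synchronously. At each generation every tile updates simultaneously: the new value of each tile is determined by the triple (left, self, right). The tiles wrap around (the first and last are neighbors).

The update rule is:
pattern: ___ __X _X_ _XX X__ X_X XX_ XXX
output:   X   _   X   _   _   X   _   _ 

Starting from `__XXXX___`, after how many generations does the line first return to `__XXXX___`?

generation 1: X______XX
generation 2: __XXXX___

2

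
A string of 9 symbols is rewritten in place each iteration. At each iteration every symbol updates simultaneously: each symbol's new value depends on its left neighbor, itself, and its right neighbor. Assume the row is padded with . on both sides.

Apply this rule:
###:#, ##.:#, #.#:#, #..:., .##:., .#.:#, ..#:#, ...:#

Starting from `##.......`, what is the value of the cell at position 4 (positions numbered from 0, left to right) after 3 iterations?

iteration 1: .#.######
iteration 2: ###.#####
iteration 3: .###.####
position 4 holds .

.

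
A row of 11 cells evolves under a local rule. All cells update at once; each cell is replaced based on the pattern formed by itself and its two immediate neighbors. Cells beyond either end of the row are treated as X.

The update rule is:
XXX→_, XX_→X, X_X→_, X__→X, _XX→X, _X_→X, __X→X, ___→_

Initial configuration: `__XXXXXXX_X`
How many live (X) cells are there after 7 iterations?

4

XXX_____X_X
__XX___XX_X
XXXXX_XXX_X
____X_X_X_X
X__XX_X_X_X
XXXXX_X_X_X
____X_X_X_X
count of X: 4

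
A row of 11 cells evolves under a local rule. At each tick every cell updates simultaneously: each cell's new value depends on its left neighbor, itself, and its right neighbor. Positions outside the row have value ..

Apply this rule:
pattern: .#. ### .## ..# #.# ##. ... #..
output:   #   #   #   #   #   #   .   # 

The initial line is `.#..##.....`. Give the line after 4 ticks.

##########.

#######....
########...
#########..
##########.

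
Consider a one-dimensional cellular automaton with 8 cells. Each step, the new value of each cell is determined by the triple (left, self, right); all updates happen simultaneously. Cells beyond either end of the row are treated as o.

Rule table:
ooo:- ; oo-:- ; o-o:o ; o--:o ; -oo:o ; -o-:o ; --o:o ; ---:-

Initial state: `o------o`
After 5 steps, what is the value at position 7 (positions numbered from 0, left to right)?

-o----oo
ooo--oo-
---ooo-o
o-oo--oo
-oo-ooo-
position 7 holds -

-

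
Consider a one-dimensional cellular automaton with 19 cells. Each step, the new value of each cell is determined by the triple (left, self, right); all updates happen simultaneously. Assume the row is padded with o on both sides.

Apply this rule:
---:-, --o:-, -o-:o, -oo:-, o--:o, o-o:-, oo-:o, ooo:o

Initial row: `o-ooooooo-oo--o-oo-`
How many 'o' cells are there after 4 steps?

step 1: o--oooooo--oo-o--o-
step 2: oo--oooooo--o-oo-o-
step 3: ooo--oooooo-o--o-o-
step 4: oooo--ooooo-oo-o-o-
count of o: 13

13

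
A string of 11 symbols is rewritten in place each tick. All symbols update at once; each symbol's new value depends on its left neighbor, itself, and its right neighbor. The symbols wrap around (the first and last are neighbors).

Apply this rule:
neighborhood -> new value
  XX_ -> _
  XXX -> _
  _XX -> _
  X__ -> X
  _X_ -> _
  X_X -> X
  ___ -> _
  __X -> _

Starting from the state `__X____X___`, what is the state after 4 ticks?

___X____X__
____X____X_
_____X____X
X_____X____

X_____X____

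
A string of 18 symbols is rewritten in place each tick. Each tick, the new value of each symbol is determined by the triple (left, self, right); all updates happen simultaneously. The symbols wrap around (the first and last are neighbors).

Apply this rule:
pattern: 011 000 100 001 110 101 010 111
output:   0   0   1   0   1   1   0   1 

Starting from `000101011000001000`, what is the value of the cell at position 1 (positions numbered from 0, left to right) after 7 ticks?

tick 1: 000010101100000100
tick 2: 000001010110000010
tick 3: 000000101011000001
tick 4: 100000010101100000
tick 5: 010000001010110000
tick 6: 001000000101011000
tick 7: 000100000010101100
position 1 holds 0

0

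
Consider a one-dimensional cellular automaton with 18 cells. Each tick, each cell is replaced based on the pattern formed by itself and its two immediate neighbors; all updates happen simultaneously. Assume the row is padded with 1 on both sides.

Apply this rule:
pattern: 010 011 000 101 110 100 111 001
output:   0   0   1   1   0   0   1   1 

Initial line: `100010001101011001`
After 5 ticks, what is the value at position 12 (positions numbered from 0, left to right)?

001100110010100010
010001000101001101
100110011010010010
001000100100100101
010011001001001010
position 12 holds 0

0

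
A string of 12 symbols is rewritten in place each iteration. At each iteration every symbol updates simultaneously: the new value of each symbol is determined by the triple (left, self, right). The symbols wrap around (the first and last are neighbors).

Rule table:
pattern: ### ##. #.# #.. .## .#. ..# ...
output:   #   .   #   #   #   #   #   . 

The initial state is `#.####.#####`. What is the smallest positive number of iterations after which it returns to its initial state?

.####.######
####.######.
###.######.#
##.######.##
#.######.###
.######.####
######.####.
#####.####.#
####.####.##
###.####.###
##.####.####
#.####.#####

12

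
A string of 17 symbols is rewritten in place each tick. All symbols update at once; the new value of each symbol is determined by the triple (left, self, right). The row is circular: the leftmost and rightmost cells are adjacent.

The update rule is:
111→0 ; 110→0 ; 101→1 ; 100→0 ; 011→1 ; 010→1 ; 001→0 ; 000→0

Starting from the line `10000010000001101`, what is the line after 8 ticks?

00000010000001000

00000010000001011
00000010000001110
00000010000001000
00000010000001000  (fixed point — unchanged through tick 8)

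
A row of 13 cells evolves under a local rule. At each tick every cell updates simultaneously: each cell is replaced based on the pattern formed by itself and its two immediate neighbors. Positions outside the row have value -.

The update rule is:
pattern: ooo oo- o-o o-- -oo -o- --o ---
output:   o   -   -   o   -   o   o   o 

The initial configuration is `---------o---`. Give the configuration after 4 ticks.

ooooooooooooo
-ooooooooooo-
o-ooooooooo-o
o--ooooooo--o

o--ooooooo--o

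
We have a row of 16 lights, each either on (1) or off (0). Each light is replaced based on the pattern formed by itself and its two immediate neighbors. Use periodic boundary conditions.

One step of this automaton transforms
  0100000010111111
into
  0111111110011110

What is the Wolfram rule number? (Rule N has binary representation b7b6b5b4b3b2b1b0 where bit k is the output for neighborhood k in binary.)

position 11: 111 → 1  (bit 7 = 1)
position 15: 110 → 0  (bit 6 = 0)
position 0: 101 → 0  (bit 5 = 0)
position 2: 100 → 1  (bit 4 = 1)
position 10: 011 → 0  (bit 3 = 0)
position 1: 010 → 1  (bit 2 = 1)
position 7: 001 → 1  (bit 1 = 1)
position 3: 000 → 1  (bit 0 = 1)
bits b7..b0 = 10010111 = 151

151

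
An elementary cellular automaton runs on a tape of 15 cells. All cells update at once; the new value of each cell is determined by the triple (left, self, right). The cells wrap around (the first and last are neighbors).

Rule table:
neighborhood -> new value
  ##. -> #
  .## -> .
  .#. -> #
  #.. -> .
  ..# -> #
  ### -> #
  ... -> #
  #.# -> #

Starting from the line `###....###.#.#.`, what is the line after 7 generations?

######.##.###.#

.##.###.#######
#.##.###.######
##.##.###.#####
###.##.###.####
####.##.###.###
#####.##.###.##
######.##.###.#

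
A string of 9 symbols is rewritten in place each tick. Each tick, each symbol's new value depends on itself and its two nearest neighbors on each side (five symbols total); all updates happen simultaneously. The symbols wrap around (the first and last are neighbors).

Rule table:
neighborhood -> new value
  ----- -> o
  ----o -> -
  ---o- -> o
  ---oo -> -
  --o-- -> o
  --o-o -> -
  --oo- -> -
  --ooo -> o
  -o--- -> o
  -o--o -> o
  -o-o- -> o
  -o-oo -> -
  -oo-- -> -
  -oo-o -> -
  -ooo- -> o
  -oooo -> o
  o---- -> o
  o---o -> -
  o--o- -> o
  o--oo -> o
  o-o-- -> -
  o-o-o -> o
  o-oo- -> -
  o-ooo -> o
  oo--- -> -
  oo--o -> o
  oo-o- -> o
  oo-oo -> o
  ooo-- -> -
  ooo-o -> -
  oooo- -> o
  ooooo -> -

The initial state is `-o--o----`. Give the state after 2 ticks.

oooooooo-
oo----o-o

oo----o-o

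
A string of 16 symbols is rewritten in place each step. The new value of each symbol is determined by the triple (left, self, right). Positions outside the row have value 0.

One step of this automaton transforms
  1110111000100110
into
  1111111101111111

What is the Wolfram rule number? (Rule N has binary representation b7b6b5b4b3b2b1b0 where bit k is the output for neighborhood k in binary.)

254

position 1: 111 → 1  (bit 7 = 1)
position 2: 110 → 1  (bit 6 = 1)
position 3: 101 → 1  (bit 5 = 1)
position 7: 100 → 1  (bit 4 = 1)
position 0: 011 → 1  (bit 3 = 1)
position 10: 010 → 1  (bit 2 = 1)
position 9: 001 → 1  (bit 1 = 1)
position 8: 000 → 0  (bit 0 = 0)
bits b7..b0 = 11111110 = 254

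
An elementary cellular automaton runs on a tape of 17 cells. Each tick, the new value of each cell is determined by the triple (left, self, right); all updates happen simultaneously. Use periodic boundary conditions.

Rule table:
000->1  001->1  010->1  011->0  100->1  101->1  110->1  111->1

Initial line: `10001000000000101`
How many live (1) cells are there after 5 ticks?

16

11111111111111110
01111111111111111
10111111111111111
11011111111111111
11101111111111111
count of 1: 16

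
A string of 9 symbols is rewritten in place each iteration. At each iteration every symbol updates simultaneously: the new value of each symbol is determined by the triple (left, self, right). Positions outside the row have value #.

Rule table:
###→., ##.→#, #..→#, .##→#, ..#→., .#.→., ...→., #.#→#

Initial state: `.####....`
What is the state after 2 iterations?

##..##...
.##.###..

.##.###..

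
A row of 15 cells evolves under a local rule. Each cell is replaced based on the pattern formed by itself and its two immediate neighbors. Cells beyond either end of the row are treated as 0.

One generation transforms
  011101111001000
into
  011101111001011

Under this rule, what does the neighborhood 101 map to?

0

At position 4 the neighborhood is 101; the next row has 0 there.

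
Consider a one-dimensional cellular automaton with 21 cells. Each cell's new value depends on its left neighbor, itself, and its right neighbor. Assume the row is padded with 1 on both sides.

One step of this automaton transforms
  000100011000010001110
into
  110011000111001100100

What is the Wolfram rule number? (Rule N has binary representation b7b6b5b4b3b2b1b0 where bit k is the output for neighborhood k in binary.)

145

position 18: 111 → 1  (bit 7 = 1)
position 8: 110 → 0  (bit 6 = 0)
position 20: 101 → 0  (bit 5 = 0)
position 0: 100 → 1  (bit 4 = 1)
position 7: 011 → 0  (bit 3 = 0)
position 3: 010 → 0  (bit 2 = 0)
position 2: 001 → 0  (bit 1 = 0)
position 1: 000 → 1  (bit 0 = 1)
bits b7..b0 = 10010001 = 145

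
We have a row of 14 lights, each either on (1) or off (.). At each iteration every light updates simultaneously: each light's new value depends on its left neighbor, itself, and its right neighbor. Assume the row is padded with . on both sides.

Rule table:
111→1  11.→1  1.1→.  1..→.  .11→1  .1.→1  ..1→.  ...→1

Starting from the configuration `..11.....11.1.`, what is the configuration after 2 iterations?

1.11.111.11.1.
1.11.111.11.1.

1.11.111.11.1.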